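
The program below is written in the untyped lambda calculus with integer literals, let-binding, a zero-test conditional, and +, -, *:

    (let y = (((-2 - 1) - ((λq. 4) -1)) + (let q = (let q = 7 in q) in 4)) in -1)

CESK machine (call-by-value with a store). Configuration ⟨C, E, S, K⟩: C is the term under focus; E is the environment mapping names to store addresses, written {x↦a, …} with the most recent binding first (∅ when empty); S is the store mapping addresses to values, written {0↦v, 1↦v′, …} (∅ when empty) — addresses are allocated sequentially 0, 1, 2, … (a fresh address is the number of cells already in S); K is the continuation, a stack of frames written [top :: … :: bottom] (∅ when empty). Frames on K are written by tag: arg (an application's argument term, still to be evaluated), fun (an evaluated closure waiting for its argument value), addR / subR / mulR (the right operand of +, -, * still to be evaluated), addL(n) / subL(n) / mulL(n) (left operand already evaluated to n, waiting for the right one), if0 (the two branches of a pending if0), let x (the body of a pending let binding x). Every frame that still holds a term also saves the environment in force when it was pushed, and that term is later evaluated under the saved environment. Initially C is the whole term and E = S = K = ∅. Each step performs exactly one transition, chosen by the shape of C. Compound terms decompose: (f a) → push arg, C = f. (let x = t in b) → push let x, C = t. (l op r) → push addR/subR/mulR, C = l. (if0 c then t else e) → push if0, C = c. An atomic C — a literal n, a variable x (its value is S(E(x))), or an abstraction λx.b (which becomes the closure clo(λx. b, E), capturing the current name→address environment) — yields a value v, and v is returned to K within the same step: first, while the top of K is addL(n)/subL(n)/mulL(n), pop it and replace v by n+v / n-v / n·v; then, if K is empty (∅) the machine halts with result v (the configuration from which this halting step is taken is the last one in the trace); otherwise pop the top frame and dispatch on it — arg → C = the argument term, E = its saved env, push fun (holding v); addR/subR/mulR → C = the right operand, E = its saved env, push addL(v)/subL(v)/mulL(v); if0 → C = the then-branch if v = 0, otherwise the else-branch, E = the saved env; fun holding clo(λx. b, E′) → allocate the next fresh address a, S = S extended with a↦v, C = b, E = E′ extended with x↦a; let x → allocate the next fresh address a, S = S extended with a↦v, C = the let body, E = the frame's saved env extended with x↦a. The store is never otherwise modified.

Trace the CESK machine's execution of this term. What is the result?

0. [C=(let y = (((-2 - 1) - ((λq. 4) -1)) + (let q = (let q = 7 in q) in 4)) in -1) | E=∅ | S=∅ | K=∅]
1. [C=(((-2 - 1) - ((λq. 4) -1)) + (let q = (let q = 7 in q) in 4)) | E=∅ | S=∅ | K=[let y]]
2. [C=((-2 - 1) - ((λq. 4) -1)) | E=∅ | S=∅ | K=[addR :: let y]]
3. [C=(-2 - 1) | E=∅ | S=∅ | K=[subR :: addR :: let y]]
4. [C=-2 | E=∅ | S=∅ | K=[subR :: subR :: addR :: let y]]
5. [C=1 | E=∅ | S=∅ | K=[subL(-2) :: subR :: addR :: let y]]
6. [C=((λq. 4) -1) | E=∅ | S=∅ | K=[subL(-3) :: addR :: let y]]
7. [C=(λq. 4) | E=∅ | S=∅ | K=[arg :: subL(-3) :: addR :: let y]]
8. [C=-1 | E=∅ | S=∅ | K=[fun :: subL(-3) :: addR :: let y]]
9. [C=4 | E={q↦0} | S={0↦-1} | K=[subL(-3) :: addR :: let y]]
10. [C=(let q = (let q = 7 in q) in 4) | E=∅ | S={0↦-1} | K=[addL(-7) :: let y]]
11. [C=(let q = 7 in q) | E=∅ | S={0↦-1} | K=[let q :: addL(-7) :: let y]]
12. [C=7 | E=∅ | S={0↦-1} | K=[let q :: let q :: addL(-7) :: let y]]
13. [C=q | E={q↦1} | S={0↦-1, 1↦7} | K=[let q :: addL(-7) :: let y]]
14. [C=4 | E={q↦2} | S={0↦-1, 1↦7, 2↦7} | K=[addL(-7) :: let y]]
15. [C=-1 | E={y↦3} | S={0↦-1, 1↦7, 2↦7, 3↦-3} | K=∅]
→ final value -1

Answer: -1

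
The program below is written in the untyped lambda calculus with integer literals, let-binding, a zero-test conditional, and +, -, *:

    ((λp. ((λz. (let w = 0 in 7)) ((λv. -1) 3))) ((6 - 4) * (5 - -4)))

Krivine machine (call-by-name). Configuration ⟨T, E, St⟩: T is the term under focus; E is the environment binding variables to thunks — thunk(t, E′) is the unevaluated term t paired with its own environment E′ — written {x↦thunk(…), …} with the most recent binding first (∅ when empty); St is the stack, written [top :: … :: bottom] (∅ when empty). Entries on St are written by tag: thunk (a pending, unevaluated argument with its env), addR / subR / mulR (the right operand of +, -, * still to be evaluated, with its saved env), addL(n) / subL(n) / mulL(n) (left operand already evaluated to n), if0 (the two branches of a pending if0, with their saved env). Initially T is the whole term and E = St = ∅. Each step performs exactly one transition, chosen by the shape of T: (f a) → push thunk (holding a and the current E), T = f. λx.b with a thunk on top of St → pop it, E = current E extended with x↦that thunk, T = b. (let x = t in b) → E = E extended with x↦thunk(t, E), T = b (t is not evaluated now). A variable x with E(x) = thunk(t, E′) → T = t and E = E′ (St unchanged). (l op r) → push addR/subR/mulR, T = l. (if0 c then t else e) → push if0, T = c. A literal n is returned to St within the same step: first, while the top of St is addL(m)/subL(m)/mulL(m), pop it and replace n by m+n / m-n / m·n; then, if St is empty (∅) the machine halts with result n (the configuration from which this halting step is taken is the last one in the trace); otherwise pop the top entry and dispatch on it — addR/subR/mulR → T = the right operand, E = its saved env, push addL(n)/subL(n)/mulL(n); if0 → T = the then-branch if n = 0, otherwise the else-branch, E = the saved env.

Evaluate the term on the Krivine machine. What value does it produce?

[0] [T=((λp. ((λz. (let w = 0 in 7)) ((λv. -1) 3))) ((6 - 4) * (5 - -4))) | E=∅ | St=∅]
[1] [T=(λp. ((λz. (let w = 0 in 7)) ((λv. -1) 3))) | E=∅ | St=[thunk]]
[2] [T=((λz. (let w = 0 in 7)) ((λv. -1) 3)) | E={p↦thunk(((6 - 4) * (5 - -4)), ∅)} | St=∅]
[3] [T=(λz. (let w = 0 in 7)) | E={p↦thunk(((6 - 4) * (5 - -4)), ∅)} | St=[thunk]]
[4] [T=(let w = 0 in 7) | E={z↦thunk(((λv. -1) 3), {p↦thunk(((6 - 4) * (5 - -4)), ∅)}), p↦thunk(((6 - 4) * (5 - -4)), ∅)} | St=∅]
[5] [T=7 | E={w↦thunk(0, {z↦thunk(((λv. -1) 3), {p↦thunk(((6 - 4) * (5 - -4)), ∅)}), p↦thunk(((6 - 4) * (5 - -4)), ∅)}), z↦thunk(((λv. -1) 3), {p↦thunk(((6 - 4) * (5 - -4)), ∅)}), p↦thunk(((6 - 4) * (5 - -4)), ∅)} | St=∅]
→ final value 7

Answer: 7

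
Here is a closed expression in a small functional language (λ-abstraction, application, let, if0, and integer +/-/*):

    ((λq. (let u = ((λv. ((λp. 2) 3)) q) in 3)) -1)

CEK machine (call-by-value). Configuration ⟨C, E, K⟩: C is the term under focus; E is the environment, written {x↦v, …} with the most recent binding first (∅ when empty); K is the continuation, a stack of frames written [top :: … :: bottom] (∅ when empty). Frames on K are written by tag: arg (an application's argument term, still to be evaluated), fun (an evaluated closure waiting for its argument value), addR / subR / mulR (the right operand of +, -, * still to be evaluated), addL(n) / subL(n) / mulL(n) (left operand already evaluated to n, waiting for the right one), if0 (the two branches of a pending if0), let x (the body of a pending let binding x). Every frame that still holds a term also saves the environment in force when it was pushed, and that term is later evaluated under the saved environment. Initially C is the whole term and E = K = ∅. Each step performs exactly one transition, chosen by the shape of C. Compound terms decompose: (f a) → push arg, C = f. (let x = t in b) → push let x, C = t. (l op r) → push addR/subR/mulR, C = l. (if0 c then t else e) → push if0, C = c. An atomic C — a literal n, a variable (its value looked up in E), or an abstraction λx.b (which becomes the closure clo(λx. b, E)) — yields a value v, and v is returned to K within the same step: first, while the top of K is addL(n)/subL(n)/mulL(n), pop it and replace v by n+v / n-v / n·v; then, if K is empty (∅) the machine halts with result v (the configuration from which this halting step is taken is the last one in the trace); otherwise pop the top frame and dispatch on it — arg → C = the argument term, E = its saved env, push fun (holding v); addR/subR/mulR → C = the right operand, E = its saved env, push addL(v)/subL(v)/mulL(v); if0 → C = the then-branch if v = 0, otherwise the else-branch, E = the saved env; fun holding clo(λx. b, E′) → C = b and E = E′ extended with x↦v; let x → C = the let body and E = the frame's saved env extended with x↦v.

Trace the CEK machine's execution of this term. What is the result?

step 0: [C=((λq. (let u = ((λv. ((λp. 2) 3)) q) in 3)) -1) | E=∅ | K=∅]
step 1: [C=(λq. (let u = ((λv. ((λp. 2) 3)) q) in 3)) | E=∅ | K=[arg]]
step 2: [C=-1 | E=∅ | K=[fun]]
step 3: [C=(let u = ((λv. ((λp. 2) 3)) q) in 3) | E={q↦-1} | K=∅]
step 4: [C=((λv. ((λp. 2) 3)) q) | E={q↦-1} | K=[let u]]
step 5: [C=(λv. ((λp. 2) 3)) | E={q↦-1} | K=[arg :: let u]]
step 6: [C=q | E={q↦-1} | K=[fun :: let u]]
step 7: [C=((λp. 2) 3) | E={v↦-1, q↦-1} | K=[let u]]
step 8: [C=(λp. 2) | E={v↦-1, q↦-1} | K=[arg :: let u]]
step 9: [C=3 | E={v↦-1, q↦-1} | K=[fun :: let u]]
step 10: [C=2 | E={p↦3, v↦-1, q↦-1} | K=[let u]]
step 11: [C=3 | E={u↦2, q↦-1} | K=∅]
→ final value 3

Answer: 3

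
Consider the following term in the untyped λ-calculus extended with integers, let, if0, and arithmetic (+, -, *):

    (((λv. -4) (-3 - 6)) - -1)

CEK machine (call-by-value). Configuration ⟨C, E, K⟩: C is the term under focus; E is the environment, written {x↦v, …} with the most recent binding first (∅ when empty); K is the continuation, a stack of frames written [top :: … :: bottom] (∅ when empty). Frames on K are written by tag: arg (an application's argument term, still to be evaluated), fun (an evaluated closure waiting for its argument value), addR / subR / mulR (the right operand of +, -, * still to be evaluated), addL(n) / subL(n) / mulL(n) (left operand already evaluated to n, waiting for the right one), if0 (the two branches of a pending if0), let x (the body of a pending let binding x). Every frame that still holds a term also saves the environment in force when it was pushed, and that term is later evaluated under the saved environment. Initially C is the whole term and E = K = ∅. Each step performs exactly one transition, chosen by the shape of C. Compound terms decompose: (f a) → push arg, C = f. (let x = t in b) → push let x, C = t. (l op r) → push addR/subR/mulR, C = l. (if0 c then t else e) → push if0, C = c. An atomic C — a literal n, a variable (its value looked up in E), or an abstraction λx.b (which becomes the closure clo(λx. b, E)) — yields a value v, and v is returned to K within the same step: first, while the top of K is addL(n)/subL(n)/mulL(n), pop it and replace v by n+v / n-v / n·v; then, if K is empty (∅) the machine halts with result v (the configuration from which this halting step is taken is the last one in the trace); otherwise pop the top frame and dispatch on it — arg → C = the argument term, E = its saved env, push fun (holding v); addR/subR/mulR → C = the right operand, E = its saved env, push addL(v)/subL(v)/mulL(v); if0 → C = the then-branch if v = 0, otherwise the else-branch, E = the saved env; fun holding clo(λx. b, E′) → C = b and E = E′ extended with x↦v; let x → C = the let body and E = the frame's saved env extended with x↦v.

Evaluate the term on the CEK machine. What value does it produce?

t=0: ⟨C=(((λv. -4) (-3 - 6)) - -1); E=∅; K=∅⟩
t=1: ⟨C=((λv. -4) (-3 - 6)); E=∅; K=[subR]⟩
t=2: ⟨C=(λv. -4); E=∅; K=[arg :: subR]⟩
t=3: ⟨C=(-3 - 6); E=∅; K=[fun :: subR]⟩
t=4: ⟨C=-3; E=∅; K=[subR :: fun :: subR]⟩
t=5: ⟨C=6; E=∅; K=[subL(-3) :: fun :: subR]⟩
t=6: ⟨C=-4; E={v↦-9}; K=[subR]⟩
t=7: ⟨C=-1; E=∅; K=[subL(-4)]⟩
→ final value -3

Answer: -3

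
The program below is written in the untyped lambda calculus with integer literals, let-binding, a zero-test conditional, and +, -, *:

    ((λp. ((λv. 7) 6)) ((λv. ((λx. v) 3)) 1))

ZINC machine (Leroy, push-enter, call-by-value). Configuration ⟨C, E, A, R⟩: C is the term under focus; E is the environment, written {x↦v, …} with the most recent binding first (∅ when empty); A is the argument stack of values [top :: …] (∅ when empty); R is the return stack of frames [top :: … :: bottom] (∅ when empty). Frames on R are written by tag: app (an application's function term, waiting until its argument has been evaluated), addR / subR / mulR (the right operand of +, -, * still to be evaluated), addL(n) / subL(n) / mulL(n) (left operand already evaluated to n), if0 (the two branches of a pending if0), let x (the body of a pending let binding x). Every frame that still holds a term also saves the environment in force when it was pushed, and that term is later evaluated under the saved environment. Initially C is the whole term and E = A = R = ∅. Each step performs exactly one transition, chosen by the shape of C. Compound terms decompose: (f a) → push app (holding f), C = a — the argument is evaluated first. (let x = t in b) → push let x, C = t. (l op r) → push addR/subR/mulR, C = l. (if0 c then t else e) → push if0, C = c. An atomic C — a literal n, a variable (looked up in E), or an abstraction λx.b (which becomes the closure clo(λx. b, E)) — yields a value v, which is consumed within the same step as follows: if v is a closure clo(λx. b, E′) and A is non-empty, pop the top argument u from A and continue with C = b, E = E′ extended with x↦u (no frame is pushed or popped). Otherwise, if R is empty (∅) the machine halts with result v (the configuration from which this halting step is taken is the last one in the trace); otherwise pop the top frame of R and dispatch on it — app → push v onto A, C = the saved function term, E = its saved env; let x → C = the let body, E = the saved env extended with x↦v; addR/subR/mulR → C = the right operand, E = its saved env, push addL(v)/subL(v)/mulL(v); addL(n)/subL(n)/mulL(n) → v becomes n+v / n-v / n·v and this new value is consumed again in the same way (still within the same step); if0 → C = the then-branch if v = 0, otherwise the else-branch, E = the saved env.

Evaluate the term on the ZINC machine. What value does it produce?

Answer: 7

Execution trace:
[0] [C=((λp. ((λv. 7) 6)) ((λv. ((λx. v) 3)) 1)) | E=∅ | A=∅ | R=∅]
[1] [C=((λv. ((λx. v) 3)) 1) | E=∅ | A=∅ | R=[app]]
[2] [C=1 | E=∅ | A=∅ | R=[app :: app]]
[3] [C=(λv. ((λx. v) 3)) | E=∅ | A=[1] | R=[app]]
[4] [C=((λx. v) 3) | E={v↦1} | A=∅ | R=[app]]
[5] [C=3 | E={v↦1} | A=∅ | R=[app :: app]]
[6] [C=(λx. v) | E={v↦1} | A=[3] | R=[app]]
[7] [C=v | E={x↦3, v↦1} | A=∅ | R=[app]]
[8] [C=(λp. ((λv. 7) 6)) | E=∅ | A=[1] | R=∅]
[9] [C=((λv. 7) 6) | E={p↦1} | A=∅ | R=∅]
[10] [C=6 | E={p↦1} | A=∅ | R=[app]]
[11] [C=(λv. 7) | E={p↦1} | A=[6] | R=∅]
[12] [C=7 | E={v↦6, p↦1} | A=∅ | R=∅]
→ final value 7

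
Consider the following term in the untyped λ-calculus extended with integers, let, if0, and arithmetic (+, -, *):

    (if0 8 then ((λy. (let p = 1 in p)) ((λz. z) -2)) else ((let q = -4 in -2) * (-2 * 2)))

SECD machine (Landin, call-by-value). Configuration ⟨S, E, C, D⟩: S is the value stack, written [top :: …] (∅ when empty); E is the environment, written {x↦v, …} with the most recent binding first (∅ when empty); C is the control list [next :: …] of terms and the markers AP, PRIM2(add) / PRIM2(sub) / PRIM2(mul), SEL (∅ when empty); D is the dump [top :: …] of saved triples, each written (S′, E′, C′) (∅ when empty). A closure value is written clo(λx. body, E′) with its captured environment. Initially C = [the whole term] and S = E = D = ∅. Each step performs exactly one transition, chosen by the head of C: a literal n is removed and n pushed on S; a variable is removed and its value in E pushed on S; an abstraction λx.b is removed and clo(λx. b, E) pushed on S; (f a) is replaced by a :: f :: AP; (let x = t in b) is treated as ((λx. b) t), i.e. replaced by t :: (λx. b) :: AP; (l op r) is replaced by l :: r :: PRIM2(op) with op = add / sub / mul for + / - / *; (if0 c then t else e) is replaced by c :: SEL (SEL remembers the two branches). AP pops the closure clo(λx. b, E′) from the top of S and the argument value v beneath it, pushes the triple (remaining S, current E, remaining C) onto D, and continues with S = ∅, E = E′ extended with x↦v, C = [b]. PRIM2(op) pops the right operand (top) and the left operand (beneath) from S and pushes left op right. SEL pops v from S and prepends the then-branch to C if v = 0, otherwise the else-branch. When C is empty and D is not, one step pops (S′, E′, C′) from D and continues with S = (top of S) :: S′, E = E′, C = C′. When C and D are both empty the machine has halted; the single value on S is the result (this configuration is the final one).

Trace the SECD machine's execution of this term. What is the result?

t=0: [S=∅ | E=∅ | C=[(if0 8 then ((λy. (let p = 1 in p)) ((λz. z) -2)) else ((let q = -4 in -2) * (-2 * 2)))] | D=∅]
t=1: [S=∅ | E=∅ | C=[8 :: SEL] | D=∅]
t=2: [S=[8] | E=∅ | C=[SEL] | D=∅]
t=3: [S=∅ | E=∅ | C=[((let q = -4 in -2) * (-2 * 2))] | D=∅]
t=4: [S=∅ | E=∅ | C=[(let q = -4 in -2) :: (-2 * 2) :: PRIM2(mul)] | D=∅]
t=5: [S=∅ | E=∅ | C=[-4 :: (λq. -2) :: AP :: (-2 * 2) :: PRIM2(mul)] | D=∅]
t=6: [S=[-4] | E=∅ | C=[(λq. -2) :: AP :: (-2 * 2) :: PRIM2(mul)] | D=∅]
t=7: [S=[clo(λq. -2, ∅) :: -4] | E=∅ | C=[AP :: (-2 * 2) :: PRIM2(mul)] | D=∅]
t=8: [S=∅ | E={q↦-4} | C=[-2] | D=[(∅, ∅, [(-2 * 2) :: PRIM2(mul)])]]
t=9: [S=[-2] | E={q↦-4} | C=∅ | D=[(∅, ∅, [(-2 * 2) :: PRIM2(mul)])]]
t=10: [S=[-2] | E=∅ | C=[(-2 * 2) :: PRIM2(mul)] | D=∅]
t=11: [S=[-2] | E=∅ | C=[-2 :: 2 :: PRIM2(mul) :: PRIM2(mul)] | D=∅]
t=12: [S=[-2 :: -2] | E=∅ | C=[2 :: PRIM2(mul) :: PRIM2(mul)] | D=∅]
t=13: [S=[2 :: -2 :: -2] | E=∅ | C=[PRIM2(mul) :: PRIM2(mul)] | D=∅]
t=14: [S=[-4 :: -2] | E=∅ | C=[PRIM2(mul)] | D=∅]
t=15: [S=[8] | E=∅ | C=∅ | D=∅]
→ final value 8

Answer: 8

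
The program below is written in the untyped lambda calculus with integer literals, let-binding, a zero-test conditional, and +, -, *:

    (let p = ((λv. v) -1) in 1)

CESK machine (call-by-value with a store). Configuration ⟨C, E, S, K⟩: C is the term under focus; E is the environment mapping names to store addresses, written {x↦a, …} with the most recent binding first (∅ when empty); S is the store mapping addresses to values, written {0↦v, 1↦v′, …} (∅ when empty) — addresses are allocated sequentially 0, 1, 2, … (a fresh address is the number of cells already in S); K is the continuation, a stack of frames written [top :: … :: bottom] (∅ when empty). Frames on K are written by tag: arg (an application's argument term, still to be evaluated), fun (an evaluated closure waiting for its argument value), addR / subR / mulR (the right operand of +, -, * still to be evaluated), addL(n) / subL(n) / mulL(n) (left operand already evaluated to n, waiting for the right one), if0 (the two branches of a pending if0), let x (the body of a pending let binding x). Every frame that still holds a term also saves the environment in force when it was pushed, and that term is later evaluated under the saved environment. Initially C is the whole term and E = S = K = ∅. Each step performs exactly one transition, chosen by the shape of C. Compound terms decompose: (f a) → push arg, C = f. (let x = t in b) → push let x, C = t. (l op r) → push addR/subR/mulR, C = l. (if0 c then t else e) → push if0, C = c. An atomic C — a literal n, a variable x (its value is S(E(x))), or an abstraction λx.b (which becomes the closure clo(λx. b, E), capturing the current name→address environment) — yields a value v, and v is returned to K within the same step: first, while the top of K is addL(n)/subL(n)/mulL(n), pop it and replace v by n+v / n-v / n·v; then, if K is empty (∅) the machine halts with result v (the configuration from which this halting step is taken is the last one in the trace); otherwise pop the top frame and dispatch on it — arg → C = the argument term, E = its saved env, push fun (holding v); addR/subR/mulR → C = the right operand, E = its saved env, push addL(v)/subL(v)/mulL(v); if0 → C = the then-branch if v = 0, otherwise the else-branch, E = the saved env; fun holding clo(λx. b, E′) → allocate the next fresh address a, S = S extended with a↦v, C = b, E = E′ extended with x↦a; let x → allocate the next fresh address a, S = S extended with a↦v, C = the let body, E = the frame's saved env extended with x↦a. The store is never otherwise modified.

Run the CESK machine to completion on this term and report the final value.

Answer: 1

Machine steps:
step 0: [C=(let p = ((λv. v) -1) in 1) | E=∅ | S=∅ | K=∅]
step 1: [C=((λv. v) -1) | E=∅ | S=∅ | K=[let p]]
step 2: [C=(λv. v) | E=∅ | S=∅ | K=[arg :: let p]]
step 3: [C=-1 | E=∅ | S=∅ | K=[fun :: let p]]
step 4: [C=v | E={v↦0} | S={0↦-1} | K=[let p]]
step 5: [C=1 | E={p↦1} | S={0↦-1, 1↦-1} | K=∅]
→ final value 1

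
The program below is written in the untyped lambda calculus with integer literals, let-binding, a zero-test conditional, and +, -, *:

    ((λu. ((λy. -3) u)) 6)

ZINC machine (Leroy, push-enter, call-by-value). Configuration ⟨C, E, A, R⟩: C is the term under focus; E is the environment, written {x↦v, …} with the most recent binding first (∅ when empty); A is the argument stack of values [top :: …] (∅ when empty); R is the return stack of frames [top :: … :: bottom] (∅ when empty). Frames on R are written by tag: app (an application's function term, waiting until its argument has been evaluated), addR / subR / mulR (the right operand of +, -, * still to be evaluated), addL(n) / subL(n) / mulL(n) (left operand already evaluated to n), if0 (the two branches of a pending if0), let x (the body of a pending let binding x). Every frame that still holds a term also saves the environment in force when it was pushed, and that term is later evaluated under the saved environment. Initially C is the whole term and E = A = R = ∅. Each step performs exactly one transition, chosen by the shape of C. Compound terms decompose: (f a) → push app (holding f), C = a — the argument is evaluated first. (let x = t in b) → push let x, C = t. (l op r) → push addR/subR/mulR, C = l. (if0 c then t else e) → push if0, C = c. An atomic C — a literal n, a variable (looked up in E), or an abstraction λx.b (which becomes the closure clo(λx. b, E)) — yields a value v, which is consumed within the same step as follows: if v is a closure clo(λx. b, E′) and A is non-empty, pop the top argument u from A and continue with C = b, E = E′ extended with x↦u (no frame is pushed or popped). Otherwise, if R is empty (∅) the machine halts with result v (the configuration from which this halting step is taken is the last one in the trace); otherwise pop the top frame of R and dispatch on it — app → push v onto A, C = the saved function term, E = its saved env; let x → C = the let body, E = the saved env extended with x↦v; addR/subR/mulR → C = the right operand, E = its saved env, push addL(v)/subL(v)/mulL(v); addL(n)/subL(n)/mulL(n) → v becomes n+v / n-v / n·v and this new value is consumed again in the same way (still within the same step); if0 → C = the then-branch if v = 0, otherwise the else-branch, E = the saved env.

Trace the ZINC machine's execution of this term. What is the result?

Answer: -3

Derivation:
[0] [C=((λu. ((λy. -3) u)) 6) | E=∅ | A=∅ | R=∅]
[1] [C=6 | E=∅ | A=∅ | R=[app]]
[2] [C=(λu. ((λy. -3) u)) | E=∅ | A=[6] | R=∅]
[3] [C=((λy. -3) u) | E={u↦6} | A=∅ | R=∅]
[4] [C=u | E={u↦6} | A=∅ | R=[app]]
[5] [C=(λy. -3) | E={u↦6} | A=[6] | R=∅]
[6] [C=-3 | E={y↦6, u↦6} | A=∅ | R=∅]
→ final value -3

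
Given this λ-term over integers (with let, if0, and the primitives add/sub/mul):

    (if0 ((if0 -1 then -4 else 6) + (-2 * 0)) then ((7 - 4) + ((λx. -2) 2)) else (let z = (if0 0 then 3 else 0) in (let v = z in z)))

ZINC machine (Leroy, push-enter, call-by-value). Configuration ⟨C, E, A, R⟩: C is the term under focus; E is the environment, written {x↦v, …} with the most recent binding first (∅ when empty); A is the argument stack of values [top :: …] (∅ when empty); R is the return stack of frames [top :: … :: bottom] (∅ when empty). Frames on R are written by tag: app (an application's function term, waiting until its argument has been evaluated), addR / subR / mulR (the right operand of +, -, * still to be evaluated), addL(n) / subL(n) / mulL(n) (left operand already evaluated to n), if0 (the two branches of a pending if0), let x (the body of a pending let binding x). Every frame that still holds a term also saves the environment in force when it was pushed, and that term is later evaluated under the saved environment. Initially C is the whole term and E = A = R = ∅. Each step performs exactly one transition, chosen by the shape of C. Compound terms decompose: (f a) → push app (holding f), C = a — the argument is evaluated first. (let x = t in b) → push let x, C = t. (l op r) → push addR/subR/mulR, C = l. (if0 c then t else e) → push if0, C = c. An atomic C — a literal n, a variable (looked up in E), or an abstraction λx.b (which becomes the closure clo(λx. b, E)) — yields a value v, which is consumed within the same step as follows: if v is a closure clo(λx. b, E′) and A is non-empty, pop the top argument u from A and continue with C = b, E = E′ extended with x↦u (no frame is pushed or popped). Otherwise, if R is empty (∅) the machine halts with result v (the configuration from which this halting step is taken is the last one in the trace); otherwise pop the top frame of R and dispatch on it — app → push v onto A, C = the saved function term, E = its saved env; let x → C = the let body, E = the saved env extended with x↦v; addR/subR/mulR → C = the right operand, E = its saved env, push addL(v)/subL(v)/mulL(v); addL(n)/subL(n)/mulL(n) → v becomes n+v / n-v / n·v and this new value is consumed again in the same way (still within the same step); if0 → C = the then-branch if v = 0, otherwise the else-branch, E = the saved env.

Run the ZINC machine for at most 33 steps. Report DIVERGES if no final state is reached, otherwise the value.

Answer: 3

Execution trace:
[0] <C=(if0 ((if0 -1 then -4 else 6) + (-2 * 0)) then ((7 - 4) + ((λx. -2) 2)) else (let z = (if0 0 then 3 else 0) in (let v = z in z))), E=∅, A=∅, R=∅>
[1] <C=((if0 -1 then -4 else 6) + (-2 * 0)), E=∅, A=∅, R=[if0]>
[2] <C=(if0 -1 then -4 else 6), E=∅, A=∅, R=[addR :: if0]>
[3] <C=-1, E=∅, A=∅, R=[if0 :: addR :: if0]>
[4] <C=6, E=∅, A=∅, R=[addR :: if0]>
[5] <C=(-2 * 0), E=∅, A=∅, R=[addL(6) :: if0]>
[6] <C=-2, E=∅, A=∅, R=[mulR :: addL(6) :: if0]>
[7] <C=0, E=∅, A=∅, R=[mulL(-2) :: addL(6) :: if0]>
[8] <C=(let z = (if0 0 then 3 else 0) in (let v = z in z)), E=∅, A=∅, R=∅>
[9] <C=(if0 0 then 3 else 0), E=∅, A=∅, R=[let z]>
[10] <C=0, E=∅, A=∅, R=[if0 :: let z]>
[11] <C=3, E=∅, A=∅, R=[let z]>
[12] <C=(let v = z in z), E={z↦3}, A=∅, R=∅>
[13] <C=z, E={z↦3}, A=∅, R=[let v]>
[14] <C=z, E={v↦3, z↦3}, A=∅, R=∅>
→ final value 3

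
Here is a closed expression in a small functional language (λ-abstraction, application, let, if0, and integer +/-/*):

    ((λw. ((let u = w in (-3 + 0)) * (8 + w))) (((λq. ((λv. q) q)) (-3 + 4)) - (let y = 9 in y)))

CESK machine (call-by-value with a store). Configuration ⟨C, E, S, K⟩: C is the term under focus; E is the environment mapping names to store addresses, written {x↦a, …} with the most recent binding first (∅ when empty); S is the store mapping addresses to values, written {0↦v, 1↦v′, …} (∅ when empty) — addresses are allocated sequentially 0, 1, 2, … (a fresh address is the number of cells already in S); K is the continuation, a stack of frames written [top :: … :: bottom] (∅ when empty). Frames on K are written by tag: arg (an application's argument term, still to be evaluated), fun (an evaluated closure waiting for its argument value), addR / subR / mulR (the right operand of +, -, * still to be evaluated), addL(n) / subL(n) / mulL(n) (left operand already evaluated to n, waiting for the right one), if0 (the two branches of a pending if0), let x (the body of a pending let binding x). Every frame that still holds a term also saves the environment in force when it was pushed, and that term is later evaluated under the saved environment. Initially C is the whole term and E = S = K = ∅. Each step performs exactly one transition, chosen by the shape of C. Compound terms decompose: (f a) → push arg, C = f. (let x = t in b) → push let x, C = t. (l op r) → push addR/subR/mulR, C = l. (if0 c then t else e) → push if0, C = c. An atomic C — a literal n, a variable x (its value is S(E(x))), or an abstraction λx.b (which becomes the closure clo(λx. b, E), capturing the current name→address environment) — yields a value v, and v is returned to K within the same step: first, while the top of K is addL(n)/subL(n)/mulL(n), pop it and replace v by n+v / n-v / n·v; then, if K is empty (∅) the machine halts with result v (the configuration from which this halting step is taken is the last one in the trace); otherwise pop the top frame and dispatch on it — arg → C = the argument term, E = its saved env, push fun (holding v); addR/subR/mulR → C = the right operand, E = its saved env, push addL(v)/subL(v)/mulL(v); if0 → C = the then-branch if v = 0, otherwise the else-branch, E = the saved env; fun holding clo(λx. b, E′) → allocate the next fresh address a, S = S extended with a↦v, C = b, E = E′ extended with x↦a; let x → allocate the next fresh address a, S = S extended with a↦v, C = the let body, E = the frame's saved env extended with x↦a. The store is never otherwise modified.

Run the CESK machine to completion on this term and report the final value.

Answer: 0

Execution trace:
0. <C=((λw. ((let u = w in (-3 + 0)) * (8 + w))) (((λq. ((λv. q) q)) (-3 + 4)) - (let y = 9 in y))), E=∅, S=∅, K=∅>
1. <C=(λw. ((let u = w in (-3 + 0)) * (8 + w))), E=∅, S=∅, K=[arg]>
2. <C=(((λq. ((λv. q) q)) (-3 + 4)) - (let y = 9 in y)), E=∅, S=∅, K=[fun]>
3. <C=((λq. ((λv. q) q)) (-3 + 4)), E=∅, S=∅, K=[subR :: fun]>
4. <C=(λq. ((λv. q) q)), E=∅, S=∅, K=[arg :: subR :: fun]>
5. <C=(-3 + 4), E=∅, S=∅, K=[fun :: subR :: fun]>
6. <C=-3, E=∅, S=∅, K=[addR :: fun :: subR :: fun]>
7. <C=4, E=∅, S=∅, K=[addL(-3) :: fun :: subR :: fun]>
8. <C=((λv. q) q), E={q↦0}, S={0↦1}, K=[subR :: fun]>
9. <C=(λv. q), E={q↦0}, S={0↦1}, K=[arg :: subR :: fun]>
10. <C=q, E={q↦0}, S={0↦1}, K=[fun :: subR :: fun]>
11. <C=q, E={v↦1, q↦0}, S={0↦1, 1↦1}, K=[subR :: fun]>
12. <C=(let y = 9 in y), E=∅, S={0↦1, 1↦1}, K=[subL(1) :: fun]>
13. <C=9, E=∅, S={0↦1, 1↦1}, K=[let y :: subL(1) :: fun]>
14. <C=y, E={y↦2}, S={0↦1, 1↦1, 2↦9}, K=[subL(1) :: fun]>
15. <C=((let u = w in (-3 + 0)) * (8 + w)), E={w↦3}, S={0↦1, 1↦1, 2↦9, 3↦-8}, K=∅>
16. <C=(let u = w in (-3 + 0)), E={w↦3}, S={0↦1, 1↦1, 2↦9, 3↦-8}, K=[mulR]>
17. <C=w, E={w↦3}, S={0↦1, 1↦1, 2↦9, 3↦-8}, K=[let u :: mulR]>
18. <C=(-3 + 0), E={u↦4, w↦3}, S={0↦1, 1↦1, 2↦9, 3↦-8, 4↦-8}, K=[mulR]>
19. <C=-3, E={u↦4, w↦3}, S={0↦1, 1↦1, 2↦9, 3↦-8, 4↦-8}, K=[addR :: mulR]>
20. <C=0, E={u↦4, w↦3}, S={0↦1, 1↦1, 2↦9, 3↦-8, 4↦-8}, K=[addL(-3) :: mulR]>
21. <C=(8 + w), E={w↦3}, S={0↦1, 1↦1, 2↦9, 3↦-8, 4↦-8}, K=[mulL(-3)]>
22. <C=8, E={w↦3}, S={0↦1, 1↦1, 2↦9, 3↦-8, 4↦-8}, K=[addR :: mulL(-3)]>
23. <C=w, E={w↦3}, S={0↦1, 1↦1, 2↦9, 3↦-8, 4↦-8}, K=[addL(8) :: mulL(-3)]>
→ final value 0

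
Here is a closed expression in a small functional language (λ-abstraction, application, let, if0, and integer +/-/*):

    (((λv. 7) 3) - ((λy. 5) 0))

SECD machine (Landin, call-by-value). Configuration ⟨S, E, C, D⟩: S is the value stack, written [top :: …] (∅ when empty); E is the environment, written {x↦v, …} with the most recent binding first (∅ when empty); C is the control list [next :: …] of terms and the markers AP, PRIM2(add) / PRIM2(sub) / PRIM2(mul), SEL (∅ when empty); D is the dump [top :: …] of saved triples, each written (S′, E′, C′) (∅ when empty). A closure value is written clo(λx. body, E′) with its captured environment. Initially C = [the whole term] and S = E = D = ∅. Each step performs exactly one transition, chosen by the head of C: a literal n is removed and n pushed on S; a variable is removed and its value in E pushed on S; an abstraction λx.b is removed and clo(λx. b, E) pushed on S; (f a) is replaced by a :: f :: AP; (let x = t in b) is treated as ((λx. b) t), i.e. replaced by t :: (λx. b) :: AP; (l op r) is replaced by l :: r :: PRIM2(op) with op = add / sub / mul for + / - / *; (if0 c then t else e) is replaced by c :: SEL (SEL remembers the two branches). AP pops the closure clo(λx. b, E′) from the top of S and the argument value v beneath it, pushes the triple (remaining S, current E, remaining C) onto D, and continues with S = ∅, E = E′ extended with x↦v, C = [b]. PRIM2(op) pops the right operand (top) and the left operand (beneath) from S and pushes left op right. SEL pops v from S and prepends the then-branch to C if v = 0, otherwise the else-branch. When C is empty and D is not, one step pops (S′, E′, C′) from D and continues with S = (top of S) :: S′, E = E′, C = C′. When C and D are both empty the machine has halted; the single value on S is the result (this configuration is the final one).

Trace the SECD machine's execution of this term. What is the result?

[0] [S=∅ | E=∅ | C=[(((λv. 7) 3) - ((λy. 5) 0))] | D=∅]
[1] [S=∅ | E=∅ | C=[((λv. 7) 3) :: ((λy. 5) 0) :: PRIM2(sub)] | D=∅]
[2] [S=∅ | E=∅ | C=[3 :: (λv. 7) :: AP :: ((λy. 5) 0) :: PRIM2(sub)] | D=∅]
[3] [S=[3] | E=∅ | C=[(λv. 7) :: AP :: ((λy. 5) 0) :: PRIM2(sub)] | D=∅]
[4] [S=[clo(λv. 7, ∅) :: 3] | E=∅ | C=[AP :: ((λy. 5) 0) :: PRIM2(sub)] | D=∅]
[5] [S=∅ | E={v↦3} | C=[7] | D=[(∅, ∅, [((λy. 5) 0) :: PRIM2(sub)])]]
[6] [S=[7] | E={v↦3} | C=∅ | D=[(∅, ∅, [((λy. 5) 0) :: PRIM2(sub)])]]
[7] [S=[7] | E=∅ | C=[((λy. 5) 0) :: PRIM2(sub)] | D=∅]
[8] [S=[7] | E=∅ | C=[0 :: (λy. 5) :: AP :: PRIM2(sub)] | D=∅]
[9] [S=[0 :: 7] | E=∅ | C=[(λy. 5) :: AP :: PRIM2(sub)] | D=∅]
[10] [S=[clo(λy. 5, ∅) :: 0 :: 7] | E=∅ | C=[AP :: PRIM2(sub)] | D=∅]
[11] [S=∅ | E={y↦0} | C=[5] | D=[([7], ∅, [PRIM2(sub)])]]
[12] [S=[5] | E={y↦0} | C=∅ | D=[([7], ∅, [PRIM2(sub)])]]
[13] [S=[5 :: 7] | E=∅ | C=[PRIM2(sub)] | D=∅]
[14] [S=[2] | E=∅ | C=∅ | D=∅]
→ final value 2

Answer: 2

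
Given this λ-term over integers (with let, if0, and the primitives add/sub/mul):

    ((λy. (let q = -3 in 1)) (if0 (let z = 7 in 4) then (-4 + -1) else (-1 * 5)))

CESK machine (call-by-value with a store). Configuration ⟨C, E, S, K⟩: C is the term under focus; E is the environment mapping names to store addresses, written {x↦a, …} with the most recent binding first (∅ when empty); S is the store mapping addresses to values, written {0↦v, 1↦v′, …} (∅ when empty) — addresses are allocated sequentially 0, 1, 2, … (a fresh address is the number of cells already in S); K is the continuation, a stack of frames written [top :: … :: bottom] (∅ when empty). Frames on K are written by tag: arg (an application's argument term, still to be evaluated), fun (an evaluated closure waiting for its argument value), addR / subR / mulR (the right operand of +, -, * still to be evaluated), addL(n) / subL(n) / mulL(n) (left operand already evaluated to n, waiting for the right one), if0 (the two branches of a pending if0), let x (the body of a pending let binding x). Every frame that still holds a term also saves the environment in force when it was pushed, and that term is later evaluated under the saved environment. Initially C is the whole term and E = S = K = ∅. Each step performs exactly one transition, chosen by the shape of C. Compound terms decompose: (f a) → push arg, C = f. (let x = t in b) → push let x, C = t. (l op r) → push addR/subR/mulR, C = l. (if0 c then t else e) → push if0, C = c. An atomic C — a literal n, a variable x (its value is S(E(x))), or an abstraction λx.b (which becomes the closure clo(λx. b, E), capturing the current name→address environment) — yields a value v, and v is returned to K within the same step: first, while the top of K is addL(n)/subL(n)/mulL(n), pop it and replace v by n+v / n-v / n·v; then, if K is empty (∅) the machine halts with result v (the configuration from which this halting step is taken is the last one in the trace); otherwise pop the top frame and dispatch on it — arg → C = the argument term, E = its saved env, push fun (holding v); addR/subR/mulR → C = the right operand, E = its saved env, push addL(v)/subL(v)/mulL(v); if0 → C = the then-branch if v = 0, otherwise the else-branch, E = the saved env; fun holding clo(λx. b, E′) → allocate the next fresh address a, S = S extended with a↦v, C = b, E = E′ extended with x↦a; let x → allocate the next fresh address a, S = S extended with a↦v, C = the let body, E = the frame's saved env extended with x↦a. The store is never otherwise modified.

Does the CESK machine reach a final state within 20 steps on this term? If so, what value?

Answer: 1

Derivation:
t=0: <C=((λy. (let q = -3 in 1)) (if0 (let z = 7 in 4) then (-4 + -1) else (-1 * 5))), E=∅, S=∅, K=∅>
t=1: <C=(λy. (let q = -3 in 1)), E=∅, S=∅, K=[arg]>
t=2: <C=(if0 (let z = 7 in 4) then (-4 + -1) else (-1 * 5)), E=∅, S=∅, K=[fun]>
t=3: <C=(let z = 7 in 4), E=∅, S=∅, K=[if0 :: fun]>
t=4: <C=7, E=∅, S=∅, K=[let z :: if0 :: fun]>
t=5: <C=4, E={z↦0}, S={0↦7}, K=[if0 :: fun]>
t=6: <C=(-1 * 5), E=∅, S={0↦7}, K=[fun]>
t=7: <C=-1, E=∅, S={0↦7}, K=[mulR :: fun]>
t=8: <C=5, E=∅, S={0↦7}, K=[mulL(-1) :: fun]>
t=9: <C=(let q = -3 in 1), E={y↦1}, S={0↦7, 1↦-5}, K=∅>
t=10: <C=-3, E={y↦1}, S={0↦7, 1↦-5}, K=[let q]>
t=11: <C=1, E={q↦2, y↦1}, S={0↦7, 1↦-5, 2↦-3}, K=∅>
→ final value 1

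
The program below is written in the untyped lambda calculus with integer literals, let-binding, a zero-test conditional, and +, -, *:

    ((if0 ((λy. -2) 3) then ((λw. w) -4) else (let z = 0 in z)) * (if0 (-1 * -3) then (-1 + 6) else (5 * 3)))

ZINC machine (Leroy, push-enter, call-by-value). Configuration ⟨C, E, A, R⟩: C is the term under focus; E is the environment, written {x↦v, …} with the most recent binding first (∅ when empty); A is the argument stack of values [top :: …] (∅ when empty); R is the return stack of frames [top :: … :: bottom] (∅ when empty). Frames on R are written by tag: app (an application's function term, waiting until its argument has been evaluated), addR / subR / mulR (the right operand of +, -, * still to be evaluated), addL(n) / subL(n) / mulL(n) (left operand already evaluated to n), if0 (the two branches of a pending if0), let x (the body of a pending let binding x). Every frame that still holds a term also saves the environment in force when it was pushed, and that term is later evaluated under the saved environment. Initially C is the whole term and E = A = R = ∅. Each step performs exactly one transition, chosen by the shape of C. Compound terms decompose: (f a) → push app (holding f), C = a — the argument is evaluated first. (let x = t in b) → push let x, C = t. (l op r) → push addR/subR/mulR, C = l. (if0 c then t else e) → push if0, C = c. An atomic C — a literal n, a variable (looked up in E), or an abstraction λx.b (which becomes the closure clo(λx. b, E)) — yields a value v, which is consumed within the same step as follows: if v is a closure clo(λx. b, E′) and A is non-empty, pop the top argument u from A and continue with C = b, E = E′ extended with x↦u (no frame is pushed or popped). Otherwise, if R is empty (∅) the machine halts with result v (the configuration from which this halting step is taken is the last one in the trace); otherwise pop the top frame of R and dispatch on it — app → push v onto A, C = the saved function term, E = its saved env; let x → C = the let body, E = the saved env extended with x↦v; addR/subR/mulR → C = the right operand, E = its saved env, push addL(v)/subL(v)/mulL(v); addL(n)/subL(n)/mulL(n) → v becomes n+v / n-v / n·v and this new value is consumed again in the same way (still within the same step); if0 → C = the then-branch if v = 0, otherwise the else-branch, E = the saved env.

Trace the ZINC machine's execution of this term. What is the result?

Answer: 0

Derivation:
0. <C=((if0 ((λy. -2) 3) then ((λw. w) -4) else (let z = 0 in z)) * (if0 (-1 * -3) then (-1 + 6) else (5 * 3))), E=∅, A=∅, R=∅>
1. <C=(if0 ((λy. -2) 3) then ((λw. w) -4) else (let z = 0 in z)), E=∅, A=∅, R=[mulR]>
2. <C=((λy. -2) 3), E=∅, A=∅, R=[if0 :: mulR]>
3. <C=3, E=∅, A=∅, R=[app :: if0 :: mulR]>
4. <C=(λy. -2), E=∅, A=[3], R=[if0 :: mulR]>
5. <C=-2, E={y↦3}, A=∅, R=[if0 :: mulR]>
6. <C=(let z = 0 in z), E=∅, A=∅, R=[mulR]>
7. <C=0, E=∅, A=∅, R=[let z :: mulR]>
8. <C=z, E={z↦0}, A=∅, R=[mulR]>
9. <C=(if0 (-1 * -3) then (-1 + 6) else (5 * 3)), E=∅, A=∅, R=[mulL(0)]>
10. <C=(-1 * -3), E=∅, A=∅, R=[if0 :: mulL(0)]>
11. <C=-1, E=∅, A=∅, R=[mulR :: if0 :: mulL(0)]>
12. <C=-3, E=∅, A=∅, R=[mulL(-1) :: if0 :: mulL(0)]>
13. <C=(5 * 3), E=∅, A=∅, R=[mulL(0)]>
14. <C=5, E=∅, A=∅, R=[mulR :: mulL(0)]>
15. <C=3, E=∅, A=∅, R=[mulL(5) :: mulL(0)]>
→ final value 0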